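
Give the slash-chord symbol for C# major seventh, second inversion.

C#maj7/G#

Second inversion of C# major seventh has the fifth (G#) in the bass. As a slash chord: C#maj7/G#.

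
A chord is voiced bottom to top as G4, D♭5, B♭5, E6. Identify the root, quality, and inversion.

The distinct note names are G, Db, Bb, E. Stacked in thirds they read E–G–Bb–Db, which is a diminished seventh chord on E.
G is the third of E diminished seventh; third in the bass means first inversion (figured bass 6/5).

E diminished seventh, first inversion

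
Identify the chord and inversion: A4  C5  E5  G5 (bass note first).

Reducing to letter names: A, C, E, G. These stack in thirds as A–C–E–G — an A minor seventh chord.
The lowest note is A, the root of the chord, so this is root position (figured bass 7).

A minor seventh, root position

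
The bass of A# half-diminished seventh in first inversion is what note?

A# half-diminished seventh is A#–C#–E–G#. First inversion places the third in the bass: C#.

C#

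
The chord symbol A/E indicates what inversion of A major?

second inversion

A/E means A major with E in the bass. E is the fifth of A major (A–C#–E), so this is second inversion.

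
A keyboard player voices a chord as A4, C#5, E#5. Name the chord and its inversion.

A augmented, root position

The distinct note names are A, C#, E#. Stacked in thirds they read A–C#–E#, which is an augmented triad on A.
A is the root of A augmented; root in the bass means root position (figured bass 5/3).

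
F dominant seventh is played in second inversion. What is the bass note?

C

The fifth of F dominant seventh (F–A–C–Eb) is C; that is the bass in second inversion.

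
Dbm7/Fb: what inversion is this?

Dbm7/Fb means Db minor seventh with Fb in the bass. Fb is the third of Db minor seventh (Db–Fb–Ab–Cb), so this is first inversion.

first inversion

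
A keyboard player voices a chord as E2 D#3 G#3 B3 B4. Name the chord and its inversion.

Reducing to letter names: E, D#, G#, B. These stack in thirds as E–G#–B–D# — an E major seventh chord.
E is the root of E major seventh; root in the bass means root position (figured bass 7).

E major seventh, root position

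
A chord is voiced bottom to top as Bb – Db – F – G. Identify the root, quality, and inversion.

G half-diminished seventh, first inversion

Reducing to letter names: Bb, Db, F, G. These stack in thirds as G–Bb–Db–F — a G half-diminished seventh chord.
The lowest note is Bb, the third of the chord, so this is first inversion (figured bass 6/5).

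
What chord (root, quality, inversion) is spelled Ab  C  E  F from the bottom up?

F minor-major seventh, first inversion

The distinct note names are Ab, C, E, F. Stacked in thirds they read F–Ab–C–E, which is a minor-major seventh chord on F.
Ab is the third of F minor-major seventh; third in the bass means first inversion (figured bass 6/5).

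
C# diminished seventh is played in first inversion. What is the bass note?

E

The third of C# diminished seventh (C#–E–G–Bb) is E; that is the bass in first inversion.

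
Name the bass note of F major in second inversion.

C

The fifth of F major (F–A–C) is C; that is the bass in second inversion.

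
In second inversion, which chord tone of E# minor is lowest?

B#

In second inversion the fifth is lowest. For E# minor (E#–G#–B#) that is B#.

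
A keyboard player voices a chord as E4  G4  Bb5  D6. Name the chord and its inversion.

The distinct note names are E, G, Bb, D. Stacked in thirds they read E–G–Bb–D, which is a half-diminished seventh chord on E.
E is the root of E half-diminished seventh; root in the bass means root position (figured bass 7).

E half-diminished seventh, root position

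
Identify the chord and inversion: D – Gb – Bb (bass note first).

The distinct note names are D, Gb, Bb. Stacked in thirds they read Gb–Bb–D, which is an augmented triad on Gb.
With the fifth (D) in the bass, the chord is in second inversion (figured bass 6/4).

Gb augmented, second inversion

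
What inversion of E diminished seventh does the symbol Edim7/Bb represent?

Edim7/Bb means E diminished seventh with Bb in the bass. Bb is the fifth of E diminished seventh (E–G–Bb–Db), so this is second inversion.

second inversion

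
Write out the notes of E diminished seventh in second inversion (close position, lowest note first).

E diminished seventh is E–G–Bb–Db. Second inversion puts the fifth (Bb) in the bass, with the remaining tones above: Bb, Db, E, G.

Bb, Db, E, G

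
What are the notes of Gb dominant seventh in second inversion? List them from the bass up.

Spelling Gb dominant seventh: Gb–Bb–Db–Fb. In second inversion the fifth is bass, giving Db, Fb, Gb, Bb from the bottom.

Db, Fb, Gb, Bb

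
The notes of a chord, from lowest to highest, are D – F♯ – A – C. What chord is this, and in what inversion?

The distinct note names are D, F#, A, C. Stacked in thirds they read D–F#–A–C, which is a dominant seventh chord on D.
The lowest note is D, the root of the chord, so this is root position (figured bass 7).

D dominant seventh, root position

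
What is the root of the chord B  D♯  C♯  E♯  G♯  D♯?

C#

Reordering B, D#, C#, E#, G# into stacked thirds gives C#–E#–G#–B–D#; the bottom of that stack, C#, is the root.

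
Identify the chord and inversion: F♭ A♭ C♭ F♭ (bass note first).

Fb major, root position

The pitch classes Fb, Ab, Cb arrange in thirds as Fb–Ab–Cb: an Fb major triad.
With the root (Fb) in the bass, the chord is in root position (figured bass 5/3).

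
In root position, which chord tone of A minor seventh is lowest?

The root of A minor seventh (A–C–E–G) is A; that is the bass in root position.

A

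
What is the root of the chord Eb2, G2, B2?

Eb

Reordering Eb, G, B into stacked thirds gives Eb–G–B; the bottom of that stack, Eb, is the root.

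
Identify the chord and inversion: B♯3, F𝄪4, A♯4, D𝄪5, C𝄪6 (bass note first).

B# dominant ninth, root position

Reducing to letter names: B#, F##, A#, D##, C##. These stack in thirds as B#–D##–F##–A#–C## — a B# dominant ninth chord.
With the root (B#) in the bass, the chord is in root position.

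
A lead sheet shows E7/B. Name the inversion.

E7/B means E dominant seventh with B in the bass. B is the fifth of E dominant seventh (E–G#–B–D), so this is second inversion.

second inversion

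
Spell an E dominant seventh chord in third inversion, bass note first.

D, E, G#, B

The chord tones are E–G#–B–D. With the seventh (D) lowest for third inversion: D, E, G#, B.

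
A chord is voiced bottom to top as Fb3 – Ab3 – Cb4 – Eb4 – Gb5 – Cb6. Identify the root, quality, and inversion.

The distinct note names are Fb, Ab, Cb, Eb, Gb. Stacked in thirds they read Fb–Ab–Cb–Eb–Gb, which is a major ninth chord on Fb.
With the root (Fb) in the bass, the chord is in root position.

Fb major ninth, root position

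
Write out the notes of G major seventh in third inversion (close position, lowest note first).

G major seventh is G–B–D–F#. Third inversion puts the seventh (F#) in the bass, with the remaining tones above: F#, G, B, D.

F#, G, B, D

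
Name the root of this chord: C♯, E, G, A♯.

A#

The distinct letter names are C#, E, G, A#. Arranged as a stack of thirds they read A#–C#–E–G, so A# is the root (an A# diminished seventh chord).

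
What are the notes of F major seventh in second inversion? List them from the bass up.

F major seventh is F–A–C–E. Second inversion puts the fifth (C) in the bass, with the remaining tones above: C, E, F, A.

C, E, F, A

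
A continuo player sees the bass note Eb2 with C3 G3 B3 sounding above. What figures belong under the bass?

6/5

The notes Eb, C, G, B stack in thirds as C–Eb–G–B — a C minor-major seventh chord. The bass Eb is the third, so this is first inversion: figured 6/5.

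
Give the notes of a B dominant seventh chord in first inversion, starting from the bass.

The chord tones are B–D#–F#–A. With the third (D#) lowest for first inversion: D#, F#, A, B.

D#, F#, A, B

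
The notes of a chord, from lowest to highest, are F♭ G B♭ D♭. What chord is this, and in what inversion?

G diminished seventh, third inversion

The pitch classes Fb, G, Bb, Db arrange in thirds as G–Bb–Db–Fb: a G diminished seventh chord.
Fb is the seventh of G diminished seventh; seventh in the bass means third inversion (figured bass 4/2).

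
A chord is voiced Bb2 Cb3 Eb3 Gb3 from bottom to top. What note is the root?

Cb

The distinct letter names are Bb, Cb, Eb, Gb. Arranged as a stack of thirds they read Cb–Eb–Gb–Bb, so Cb is the root (a Cb major seventh chord).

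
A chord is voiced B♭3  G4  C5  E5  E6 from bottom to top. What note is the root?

Reordering Bb, G, C, E into stacked thirds gives C–E–G–Bb; the bottom of that stack, C, is the root.

C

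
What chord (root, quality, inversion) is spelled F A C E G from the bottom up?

The pitch classes F, A, C, E, G arrange in thirds as F–A–C–E–G: an F major ninth chord.
With the root (F) in the bass, the chord is in root position.

F major ninth, root position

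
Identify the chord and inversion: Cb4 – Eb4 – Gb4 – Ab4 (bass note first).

Reducing to letter names: Cb, Eb, Gb, Ab. These stack in thirds as Ab–Cb–Eb–Gb — an Ab minor seventh chord.
Cb is the third of Ab minor seventh; third in the bass means first inversion (figured bass 6/5).

Ab minor seventh, first inversion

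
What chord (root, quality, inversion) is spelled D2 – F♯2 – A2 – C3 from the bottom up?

D dominant seventh, root position

The distinct note names are D, F#, A, C. Stacked in thirds they read D–F#–A–C, which is a dominant seventh chord on D.
The lowest note is D, the root of the chord, so this is root position (figured bass 7).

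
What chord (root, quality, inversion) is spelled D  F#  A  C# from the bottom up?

D major seventh, root position

Reducing to letter names: D, F#, A, C#. These stack in thirds as D–F#–A–C# — a D major seventh chord.
The lowest note is D, the root of the chord, so this is root position (figured bass 7).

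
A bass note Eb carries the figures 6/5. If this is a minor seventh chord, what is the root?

The figures 6/5 mean the third of the chord is in the bass. If Eb is the third of a minor seventh chord, the root is C (chord tones C–Eb–G–Bb).

C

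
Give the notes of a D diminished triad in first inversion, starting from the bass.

F, Ab, D

D diminished is D–F–Ab. First inversion puts the third (F) in the bass, with the remaining tones above: F, Ab, D.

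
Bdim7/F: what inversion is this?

second inversion

Bdim7/F means B diminished seventh with F in the bass. F is the fifth of B diminished seventh (B–D–F–Ab), so this is second inversion.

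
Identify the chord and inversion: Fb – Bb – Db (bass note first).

Reducing to letter names: Fb, Bb, Db. These stack in thirds as Bb–Db–Fb — a Bb diminished triad.
With the fifth (Fb) in the bass, the chord is in second inversion (figured bass 6/4).

Bb diminished, second inversion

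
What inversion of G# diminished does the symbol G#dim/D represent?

G#dim/D means G# diminished with D in the bass. D is the fifth of G# diminished (G#–B–D), so this is second inversion.

second inversion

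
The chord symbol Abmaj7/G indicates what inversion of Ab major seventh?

Abmaj7/G means Ab major seventh with G in the bass. G is the seventh of Ab major seventh (Ab–C–Eb–G), so this is third inversion.

third inversion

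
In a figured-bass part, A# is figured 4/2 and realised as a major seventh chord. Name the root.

The figures 4/2 mean the seventh of the chord is in the bass. If A# is the seventh of a major seventh chord, the root is B (chord tones B–D#–F#–A#).

B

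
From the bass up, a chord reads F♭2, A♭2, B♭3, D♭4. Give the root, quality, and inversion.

Bb half-diminished seventh, second inversion

The distinct note names are Fb, Ab, Bb, Db. Stacked in thirds they read Bb–Db–Fb–Ab, which is a half-diminished seventh chord on Bb.
The lowest note is Fb, the fifth of the chord, so this is second inversion (figured bass 4/3).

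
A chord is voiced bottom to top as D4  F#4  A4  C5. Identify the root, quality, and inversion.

D dominant seventh, root position

Reducing to letter names: D, F#, A, C. These stack in thirds as D–F#–A–C — a D dominant seventh chord.
With the root (D) in the bass, the chord is in root position (figured bass 7).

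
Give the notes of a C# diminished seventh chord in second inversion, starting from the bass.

G, Bb, C#, E

Spelling C# diminished seventh: C#–E–G–Bb. In second inversion the fifth is bass, giving G, Bb, C#, E from the bottom.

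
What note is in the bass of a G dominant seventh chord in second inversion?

In second inversion the fifth is lowest. For G dominant seventh (G–B–D–F) that is D.

D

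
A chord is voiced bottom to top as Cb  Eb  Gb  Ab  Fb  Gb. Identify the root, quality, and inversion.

Fb major ninth, second inversion

The pitch classes Cb, Eb, Gb, Ab, Fb arrange in thirds as Fb–Ab–Cb–Eb–Gb: an Fb major ninth chord.
With the fifth (Cb) in the bass, the chord is in second inversion.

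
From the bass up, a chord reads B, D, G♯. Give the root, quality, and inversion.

G# diminished, first inversion

The distinct note names are B, D, G#. Stacked in thirds they read G#–B–D, which is a diminished triad on G#.
B is the third of G# diminished; third in the bass means first inversion (figured bass 6).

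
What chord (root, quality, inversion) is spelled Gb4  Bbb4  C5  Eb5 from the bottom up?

Reducing to letter names: Gb, Bbb, C, Eb. These stack in thirds as C–Eb–Gb–Bbb — a C diminished seventh chord.
Gb is the fifth of C diminished seventh; fifth in the bass means second inversion (figured bass 4/3).

C diminished seventh, second inversion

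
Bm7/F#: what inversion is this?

second inversion

Bm7/F# means B minor seventh with F# in the bass. F# is the fifth of B minor seventh (B–D–F#–A), so this is second inversion.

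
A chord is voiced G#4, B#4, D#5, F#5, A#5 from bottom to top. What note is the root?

Reordering G#, B#, D#, F#, A# into stacked thirds gives G#–B#–D#–F#–A#; the bottom of that stack, G#, is the root.

G#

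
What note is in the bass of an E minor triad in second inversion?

B

E minor is E–G–B. Second inversion places the fifth in the bass: B.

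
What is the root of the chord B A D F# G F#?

Reordering B, A, D, F#, G into stacked thirds gives G–B–D–F#–A; the bottom of that stack, G, is the root.

G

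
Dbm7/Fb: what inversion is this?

first inversion

Dbm7/Fb means Db minor seventh with Fb in the bass. Fb is the third of Db minor seventh (Db–Fb–Ab–Cb), so this is first inversion.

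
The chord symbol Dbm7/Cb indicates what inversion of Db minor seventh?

third inversion

Dbm7/Cb means Db minor seventh with Cb in the bass. Cb is the seventh of Db minor seventh (Db–Fb–Ab–Cb), so this is third inversion.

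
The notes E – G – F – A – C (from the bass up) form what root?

The distinct letter names are E, G, F, A, C. Arranged as a stack of thirds they read F–A–C–E–G, so F is the root (an F major ninth chord).

F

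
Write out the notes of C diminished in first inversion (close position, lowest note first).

The chord tones are C–Eb–Gb. With the third (Eb) lowest for first inversion: Eb, Gb, C.

Eb, Gb, C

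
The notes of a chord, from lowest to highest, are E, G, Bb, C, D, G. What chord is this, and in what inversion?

Reducing to letter names: E, G, Bb, C, D. These stack in thirds as C–E–G–Bb–D — a C dominant ninth chord.
The lowest note is E, the third of the chord, so this is first inversion.

C dominant ninth, first inversion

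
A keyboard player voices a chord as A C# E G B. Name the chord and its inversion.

A dominant ninth, root position

Reducing to letter names: A, C#, E, G, B. These stack in thirds as A–C#–E–G–B — an A dominant ninth chord.
With the root (A) in the bass, the chord is in root position.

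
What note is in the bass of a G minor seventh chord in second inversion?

In second inversion the fifth is lowest. For G minor seventh (G–Bb–D–F) that is D.

D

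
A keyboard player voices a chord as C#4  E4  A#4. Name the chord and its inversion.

The pitch classes C#, E, A# arrange in thirds as A#–C#–E: an A# diminished triad.
With the third (C#) in the bass, the chord is in first inversion (figured bass 6).

A# diminished, first inversion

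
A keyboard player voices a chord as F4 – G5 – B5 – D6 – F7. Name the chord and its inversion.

The pitch classes F, G, B, D arrange in thirds as G–B–D–F: a G dominant seventh chord.
The lowest note is F, the seventh of the chord, so this is third inversion (figured bass 4/2).

G dominant seventh, third inversion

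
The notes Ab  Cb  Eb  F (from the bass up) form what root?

Reordering Ab, Cb, Eb, F into stacked thirds gives F–Ab–Cb–Eb; the bottom of that stack, F, is the root.

F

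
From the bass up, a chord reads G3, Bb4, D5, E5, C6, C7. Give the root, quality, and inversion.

The pitch classes G, Bb, D, E, C arrange in thirds as C–E–G–Bb–D: a C dominant ninth chord.
With the fifth (G) in the bass, the chord is in second inversion.

C dominant ninth, second inversion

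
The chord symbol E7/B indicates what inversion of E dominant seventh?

second inversion

E7/B means E dominant seventh with B in the bass. B is the fifth of E dominant seventh (E–G#–B–D), so this is second inversion.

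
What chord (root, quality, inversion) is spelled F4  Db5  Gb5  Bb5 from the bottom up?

Gb major seventh, third inversion

The distinct note names are F, Db, Gb, Bb. Stacked in thirds they read Gb–Bb–Db–F, which is a major seventh chord on Gb.
The lowest note is F, the seventh of the chord, so this is third inversion (figured bass 4/2).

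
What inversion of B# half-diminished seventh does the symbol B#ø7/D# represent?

first inversion

B#ø7/D# means B# half-diminished seventh with D# in the bass. D# is the third of B# half-diminished seventh (B#–D#–F#–A#), so this is first inversion.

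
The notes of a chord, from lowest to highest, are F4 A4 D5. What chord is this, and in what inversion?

D minor, first inversion

The pitch classes F, A, D arrange in thirds as D–F–A: a D minor triad.
F is the third of D minor; third in the bass means first inversion (figured bass 6).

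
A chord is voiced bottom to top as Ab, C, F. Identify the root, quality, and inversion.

Reducing to letter names: Ab, C, F. These stack in thirds as F–Ab–C — an F minor triad.
With the third (Ab) in the bass, the chord is in first inversion (figured bass 6).

F minor, first inversion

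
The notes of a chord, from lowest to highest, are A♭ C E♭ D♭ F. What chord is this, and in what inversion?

Reducing to letter names: Ab, C, Eb, Db, F. These stack in thirds as Db–F–Ab–C–Eb — a Db major ninth chord.
The lowest note is Ab, the fifth of the chord, so this is second inversion.

Db major ninth, second inversion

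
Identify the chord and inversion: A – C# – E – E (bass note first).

The pitch classes A, C#, E arrange in thirds as A–C#–E: an A major triad.
With the root (A) in the bass, the chord is in root position (figured bass 5/3).

A major, root position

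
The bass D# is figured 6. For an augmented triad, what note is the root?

B

The figures 6 mean the third of the chord is in the bass. If D# is the third of an augmented triad, the root is B (chord tones B–D#–F##).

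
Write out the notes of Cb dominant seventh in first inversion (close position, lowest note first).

Eb, Gb, Bbb, Cb

The chord tones are Cb–Eb–Gb–Bbb. With the third (Eb) lowest for first inversion: Eb, Gb, Bbb, Cb.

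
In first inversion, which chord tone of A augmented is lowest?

In first inversion the third is lowest. For A augmented (A–C#–E#) that is C#.

C#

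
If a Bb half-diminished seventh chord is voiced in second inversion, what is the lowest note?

Bb half-diminished seventh is Bb–Db–Fb–Ab. Second inversion places the fifth in the bass: Fb.

Fb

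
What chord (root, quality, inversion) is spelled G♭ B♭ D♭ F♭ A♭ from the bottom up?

The pitch classes Gb, Bb, Db, Fb, Ab arrange in thirds as Gb–Bb–Db–Fb–Ab: a Gb dominant ninth chord.
With the root (Gb) in the bass, the chord is in root position.

Gb dominant ninth, root position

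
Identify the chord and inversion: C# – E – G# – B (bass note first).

The pitch classes C#, E, G#, B arrange in thirds as C#–E–G#–B: a C# minor seventh chord.
With the root (C#) in the bass, the chord is in root position (figured bass 7).

C# minor seventh, root position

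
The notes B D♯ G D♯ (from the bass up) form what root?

The distinct letter names are B, D#, G. Arranged as a stack of thirds they read G–B–D#, so G is the root (a G augmented triad).

G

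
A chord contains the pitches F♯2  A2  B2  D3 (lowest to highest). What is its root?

Reordering F#, A, B, D into stacked thirds gives B–D–F#–A; the bottom of that stack, B, is the root.

B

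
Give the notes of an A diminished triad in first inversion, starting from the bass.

The chord tones are A–C–Eb. With the third (C) lowest for first inversion: C, Eb, A.

C, Eb, A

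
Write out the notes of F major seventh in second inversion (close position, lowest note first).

Spelling F major seventh: F–A–C–E. In second inversion the fifth is bass, giving C, E, F, A from the bottom.

C, E, F, A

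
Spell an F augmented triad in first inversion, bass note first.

A, C#, F

The chord tones are F–A–C#. With the third (A) lowest for first inversion: A, C#, F.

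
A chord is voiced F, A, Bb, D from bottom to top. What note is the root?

F, A, Bb, D are the tones of a Bb major seventh chord (Bb–D–F–A), making Bb the root.

Bb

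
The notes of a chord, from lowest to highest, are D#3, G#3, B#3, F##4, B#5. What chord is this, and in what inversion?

G# major seventh, second inversion

The distinct note names are D#, G#, B#, F##. Stacked in thirds they read G#–B#–D#–F##, which is a major seventh chord on G#.
The lowest note is D#, the fifth of the chord, so this is second inversion (figured bass 4/3).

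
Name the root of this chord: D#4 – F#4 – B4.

B

The distinct letter names are D#, F#, B. Arranged as a stack of thirds they read B–D#–F#, so B is the root (a B major triad).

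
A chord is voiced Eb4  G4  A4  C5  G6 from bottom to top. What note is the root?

Reordering Eb, G, A, C into stacked thirds gives A–C–Eb–G; the bottom of that stack, A, is the root.

A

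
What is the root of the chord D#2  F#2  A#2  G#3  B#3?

D#, F#, A#, G#, B# are the tones of a G# dominant ninth chord (G#–B#–D#–F#–A#), making G# the root.

G#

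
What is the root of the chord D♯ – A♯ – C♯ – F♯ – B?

B

Reordering D#, A#, C#, F#, B into stacked thirds gives B–D#–F#–A#–C#; the bottom of that stack, B, is the root.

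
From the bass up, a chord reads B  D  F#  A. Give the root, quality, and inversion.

Reducing to letter names: B, D, F#, A. These stack in thirds as B–D–F#–A — a B minor seventh chord.
B is the root of B minor seventh; root in the bass means root position (figured bass 7).

B minor seventh, root position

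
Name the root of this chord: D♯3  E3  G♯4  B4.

E

Reordering D#, E, G#, B into stacked thirds gives E–G#–B–D#; the bottom of that stack, E, is the root.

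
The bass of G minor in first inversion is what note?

Bb

In first inversion the third is lowest. For G minor (G–Bb–D) that is Bb.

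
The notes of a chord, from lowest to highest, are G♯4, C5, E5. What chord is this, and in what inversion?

The distinct note names are G#, C, E. Stacked in thirds they read C–E–G#, which is an augmented triad on C.
The lowest note is G#, the fifth of the chord, so this is second inversion (figured bass 6/4).

C augmented, second inversion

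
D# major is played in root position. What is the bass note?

D#

The root of D# major (D#–F##–A#) is D#; that is the bass in root position.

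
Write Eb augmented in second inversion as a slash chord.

Ebaug/B

Second inversion of Eb augmented has the fifth (B) in the bass. As a slash chord: Ebaug/B.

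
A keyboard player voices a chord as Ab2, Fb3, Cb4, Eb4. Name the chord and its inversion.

The pitch classes Ab, Fb, Cb, Eb arrange in thirds as Fb–Ab–Cb–Eb: an Fb major seventh chord.
With the third (Ab) in the bass, the chord is in first inversion (figured bass 6/5).

Fb major seventh, first inversion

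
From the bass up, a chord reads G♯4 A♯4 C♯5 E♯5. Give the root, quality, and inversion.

The distinct note names are G#, A#, C#, E#. Stacked in thirds they read A#–C#–E#–G#, which is a minor seventh chord on A#.
With the seventh (G#) in the bass, the chord is in third inversion (figured bass 4/2).

A# minor seventh, third inversion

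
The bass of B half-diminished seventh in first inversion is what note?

In first inversion the third is lowest. For B half-diminished seventh (B–D–F–A) that is D.

D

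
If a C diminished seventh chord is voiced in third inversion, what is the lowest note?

In third inversion the seventh is lowest. For C diminished seventh (C–Eb–Gb–Bbb) that is Bbb.

Bbb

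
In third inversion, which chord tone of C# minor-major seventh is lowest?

In third inversion the seventh is lowest. For C# minor-major seventh (C#–E–G#–B#) that is B#.

B#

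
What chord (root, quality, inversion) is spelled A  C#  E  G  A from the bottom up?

The distinct note names are A, C#, E, G. Stacked in thirds they read A–C#–E–G, which is a dominant seventh chord on A.
The lowest note is A, the root of the chord, so this is root position (figured bass 7).

A dominant seventh, root position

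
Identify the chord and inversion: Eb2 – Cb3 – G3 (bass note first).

The distinct note names are Eb, Cb, G. Stacked in thirds they read Cb–Eb–G, which is an augmented triad on Cb.
Eb is the third of Cb augmented; third in the bass means first inversion (figured bass 6).

Cb augmented, first inversion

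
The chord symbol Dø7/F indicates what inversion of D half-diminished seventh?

first inversion

Dø7/F means D half-diminished seventh with F in the bass. F is the third of D half-diminished seventh (D–F–Ab–C), so this is first inversion.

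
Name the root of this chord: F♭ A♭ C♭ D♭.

Db

Reordering Fb, Ab, Cb, Db into stacked thirds gives Db–Fb–Ab–Cb; the bottom of that stack, Db, is the root.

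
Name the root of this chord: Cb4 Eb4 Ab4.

Reordering Cb, Eb, Ab into stacked thirds gives Ab–Cb–Eb; the bottom of that stack, Ab, is the root.

Ab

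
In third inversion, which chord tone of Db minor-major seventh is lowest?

C

Db minor-major seventh is Db–Fb–Ab–C. Third inversion places the seventh in the bass: C.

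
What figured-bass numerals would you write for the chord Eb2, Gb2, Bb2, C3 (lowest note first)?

6/5

The notes Eb, Gb, Bb, C stack in thirds as C–Eb–Gb–Bb — a C half-diminished seventh chord. The bass Eb is the third, so this is first inversion: figured 6/5.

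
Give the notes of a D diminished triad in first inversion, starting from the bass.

Spelling D diminished: D–F–Ab. In first inversion the third is bass, giving F, Ab, D from the bottom.

F, Ab, D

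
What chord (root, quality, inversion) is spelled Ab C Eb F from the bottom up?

The distinct note names are Ab, C, Eb, F. Stacked in thirds they read F–Ab–C–Eb, which is a minor seventh chord on F.
With the third (Ab) in the bass, the chord is in first inversion (figured bass 6/5).

F minor seventh, first inversion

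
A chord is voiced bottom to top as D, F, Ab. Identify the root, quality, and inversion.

D diminished, root position

Reducing to letter names: D, F, Ab. These stack in thirds as D–F–Ab — a D diminished triad.
The lowest note is D, the root of the chord, so this is root position (figured bass 5/3).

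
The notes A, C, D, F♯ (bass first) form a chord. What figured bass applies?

4/3

The notes A, C, D, F# stack in thirds as D–F#–A–C — a D dominant seventh chord. The bass A is the fifth, so this is second inversion: figured 4/3.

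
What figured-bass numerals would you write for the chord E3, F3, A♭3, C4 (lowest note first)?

The notes E, F, Ab, C stack in thirds as F–Ab–C–E — an F minor-major seventh chord. The bass E is the seventh, so this is third inversion: figured 4/2.

4/2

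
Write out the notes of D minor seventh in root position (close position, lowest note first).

Spelling D minor seventh: D–F–A–C. In root position the root is bass, giving D, F, A, C from the bottom.

D, F, A, C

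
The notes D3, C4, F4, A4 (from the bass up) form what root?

D

D, C, F, A are the tones of a D minor seventh chord (D–F–A–C), making D the root.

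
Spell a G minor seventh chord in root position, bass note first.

The chord tones are G–Bb–D–F. With the root (G) lowest for root position: G, Bb, D, F.

G, Bb, D, F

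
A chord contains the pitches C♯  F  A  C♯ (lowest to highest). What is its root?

F

The distinct letter names are C#, F, A. Arranged as a stack of thirds they read F–A–C#, so F is the root (an F augmented triad).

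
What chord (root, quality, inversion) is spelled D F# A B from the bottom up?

B minor seventh, first inversion

Reducing to letter names: D, F#, A, B. These stack in thirds as B–D–F#–A — a B minor seventh chord.
The lowest note is D, the third of the chord, so this is first inversion (figured bass 6/5).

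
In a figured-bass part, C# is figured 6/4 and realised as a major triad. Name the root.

The figures 6/4 mean the fifth of the chord is in the bass. If C# is the fifth of a major triad, the root is F# (chord tones F#–A#–C#).

F#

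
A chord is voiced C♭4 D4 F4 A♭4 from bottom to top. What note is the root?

Cb, D, F, Ab are the tones of a D diminished seventh chord (D–F–Ab–Cb), making D the root.

D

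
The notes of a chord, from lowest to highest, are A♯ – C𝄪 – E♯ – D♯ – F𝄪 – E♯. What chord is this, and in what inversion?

D# major ninth, second inversion

The pitch classes A#, C##, E#, D#, F## arrange in thirds as D#–F##–A#–C##–E#: a D# major ninth chord.
A# is the fifth of D# major ninth; fifth in the bass means second inversion.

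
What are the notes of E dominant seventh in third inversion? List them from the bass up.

D, E, G#, B

Spelling E dominant seventh: E–G#–B–D. In third inversion the seventh is bass, giving D, E, G#, B from the bottom.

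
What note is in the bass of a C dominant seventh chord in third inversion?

Bb

C dominant seventh is C–E–G–Bb. Third inversion places the seventh in the bass: Bb.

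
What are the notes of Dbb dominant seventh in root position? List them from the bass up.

Spelling Dbb dominant seventh: Dbb–Fb–Abb–Cbb. In root position the root is bass, giving Dbb, Fb, Abb, Cbb from the bottom.

Dbb, Fb, Abb, Cbb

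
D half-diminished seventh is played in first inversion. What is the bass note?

The third of D half-diminished seventh (D–F–Ab–C) is F; that is the bass in first inversion.

F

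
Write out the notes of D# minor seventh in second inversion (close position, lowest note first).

Spelling D# minor seventh: D#–F#–A#–C#. In second inversion the fifth is bass, giving A#, C#, D#, F# from the bottom.

A#, C#, D#, F#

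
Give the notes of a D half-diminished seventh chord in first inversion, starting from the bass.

F, Ab, C, D

The chord tones are D–F–Ab–C. With the third (F) lowest for first inversion: F, Ab, C, D.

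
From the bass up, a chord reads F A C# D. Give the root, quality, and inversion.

D minor-major seventh, first inversion

The distinct note names are F, A, C#, D. Stacked in thirds they read D–F–A–C#, which is a minor-major seventh chord on D.
The lowest note is F, the third of the chord, so this is first inversion (figured bass 6/5).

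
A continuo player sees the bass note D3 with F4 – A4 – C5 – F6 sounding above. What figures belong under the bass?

7

The notes D, F, A, C stack in thirds as D–F–A–C — a D minor seventh chord. The bass D is the root, so this is root position: figured 7.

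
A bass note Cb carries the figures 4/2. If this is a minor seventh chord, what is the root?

The figures 4/2 mean the seventh of the chord is in the bass. If Cb is the seventh of a minor seventh chord, the root is Db (chord tones Db–Fb–Ab–Cb).

Db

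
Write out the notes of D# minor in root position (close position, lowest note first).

D#, F#, A#

Spelling D# minor: D#–F#–A#. In root position the root is bass, giving D#, F#, A# from the bottom.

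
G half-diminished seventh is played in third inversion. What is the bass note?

F

G half-diminished seventh is G–Bb–Db–F. Third inversion places the seventh in the bass: F.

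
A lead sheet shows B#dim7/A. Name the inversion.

third inversion

B#dim7/A means B# diminished seventh with A in the bass. A is the seventh of B# diminished seventh (B#–D#–F#–A), so this is third inversion.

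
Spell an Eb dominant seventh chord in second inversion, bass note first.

Bb, Db, Eb, G

The chord tones are Eb–G–Bb–Db. With the fifth (Bb) lowest for second inversion: Bb, Db, Eb, G.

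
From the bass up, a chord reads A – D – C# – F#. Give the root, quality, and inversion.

The pitch classes A, D, C#, F# arrange in thirds as D–F#–A–C#: a D major seventh chord.
A is the fifth of D major seventh; fifth in the bass means second inversion (figured bass 4/3).

D major seventh, second inversion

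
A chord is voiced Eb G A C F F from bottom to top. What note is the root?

Reordering Eb, G, A, C, F into stacked thirds gives F–A–C–Eb–G; the bottom of that stack, F, is the root.

F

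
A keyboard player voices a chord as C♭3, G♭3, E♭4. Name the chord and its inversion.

Cb major, root position

The distinct note names are Cb, Gb, Eb. Stacked in thirds they read Cb–Eb–Gb, which is a major triad on Cb.
Cb is the root of Cb major; root in the bass means root position (figured bass 5/3).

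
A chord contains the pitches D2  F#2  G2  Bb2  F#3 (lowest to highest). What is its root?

G

Reordering D, F#, G, Bb into stacked thirds gives G–Bb–D–F#; the bottom of that stack, G, is the root.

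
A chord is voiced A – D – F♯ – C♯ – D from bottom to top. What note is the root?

The distinct letter names are A, D, F#, C#. Arranged as a stack of thirds they read D–F#–A–C#, so D is the root (a D major seventh chord).

D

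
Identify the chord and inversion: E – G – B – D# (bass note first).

E minor-major seventh, root position

The pitch classes E, G, B, D# arrange in thirds as E–G–B–D#: an E minor-major seventh chord.
With the root (E) in the bass, the chord is in root position (figured bass 7).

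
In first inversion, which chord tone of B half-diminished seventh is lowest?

B half-diminished seventh is B–D–F–A. First inversion places the third in the bass: D.

D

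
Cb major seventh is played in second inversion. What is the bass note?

Gb

The fifth of Cb major seventh (Cb–Eb–Gb–Bb) is Gb; that is the bass in second inversion.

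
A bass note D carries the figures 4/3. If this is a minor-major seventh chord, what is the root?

G

The figures 4/3 mean the fifth of the chord is in the bass. If D is the fifth of a minor-major seventh chord, the root is G (chord tones G–Bb–D–F#).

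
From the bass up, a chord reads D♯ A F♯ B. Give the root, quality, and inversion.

The pitch classes D#, A, F#, B arrange in thirds as B–D#–F#–A: a B dominant seventh chord.
D# is the third of B dominant seventh; third in the bass means first inversion (figured bass 6/5).

B dominant seventh, first inversion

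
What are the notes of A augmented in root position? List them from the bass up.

Spelling A augmented: A–C#–E#. In root position the root is bass, giving A, C#, E# from the bottom.

A, C#, E#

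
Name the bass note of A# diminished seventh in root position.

A#

The root of A# diminished seventh (A#–C#–E–G) is A#; that is the bass in root position.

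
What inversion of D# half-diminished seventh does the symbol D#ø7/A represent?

second inversion

D#ø7/A means D# half-diminished seventh with A in the bass. A is the fifth of D# half-diminished seventh (D#–F#–A–C#), so this is second inversion.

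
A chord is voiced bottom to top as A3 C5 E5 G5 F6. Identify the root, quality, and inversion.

The pitch classes A, C, E, G, F arrange in thirds as F–A–C–E–G: an F major ninth chord.
The lowest note is A, the third of the chord, so this is first inversion.

F major ninth, first inversion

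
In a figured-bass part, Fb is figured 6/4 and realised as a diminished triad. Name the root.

The figures 6/4 mean the fifth of the chord is in the bass. If Fb is the fifth of a diminished triad, the root is Bb (chord tones Bb–Db–Fb).

Bb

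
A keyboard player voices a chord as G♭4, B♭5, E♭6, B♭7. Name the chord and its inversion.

Reducing to letter names: Gb, Bb, Eb. These stack in thirds as Eb–Gb–Bb — an Eb minor triad.
With the third (Gb) in the bass, the chord is in first inversion (figured bass 6).

Eb minor, first inversion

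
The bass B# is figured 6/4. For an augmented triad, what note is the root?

The figures 6/4 mean the fifth of the chord is in the bass. If B# is the fifth of an augmented triad, the root is E (chord tones E–G#–B#).

E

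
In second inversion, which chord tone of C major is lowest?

In second inversion the fifth is lowest. For C major (C–E–G) that is G.

G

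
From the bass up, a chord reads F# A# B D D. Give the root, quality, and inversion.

The pitch classes F#, A#, B, D arrange in thirds as B–D–F#–A#: a B minor-major seventh chord.
With the fifth (F#) in the bass, the chord is in second inversion (figured bass 4/3).

B minor-major seventh, second inversion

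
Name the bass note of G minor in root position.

G

In root position the root is lowest. For G minor (G–Bb–D) that is G.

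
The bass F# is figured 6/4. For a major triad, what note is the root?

B

The figures 6/4 mean the fifth of the chord is in the bass. If F# is the fifth of a major triad, the root is B (chord tones B–D#–F#).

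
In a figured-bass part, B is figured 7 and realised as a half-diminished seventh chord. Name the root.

B

The figures 7 mean the root of the chord is in the bass. If B is the root of a half-diminished seventh chord, the root is B (chord tones B–D–F–A).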